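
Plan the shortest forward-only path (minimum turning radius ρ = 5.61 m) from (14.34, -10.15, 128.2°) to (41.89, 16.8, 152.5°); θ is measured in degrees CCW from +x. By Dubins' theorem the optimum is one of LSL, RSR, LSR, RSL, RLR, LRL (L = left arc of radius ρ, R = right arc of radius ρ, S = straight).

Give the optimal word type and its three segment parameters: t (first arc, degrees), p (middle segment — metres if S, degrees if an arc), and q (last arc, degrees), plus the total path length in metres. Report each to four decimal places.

Let ψ = atan2(Δy, Δx) = atan2(26.95, 27.55) = 44.3692° be the start→goal bearing.
Normalize: d = |goal − start| / ρ = 38.539655/5.61 = 6.869814, α = (θ_start − ψ) mod 360° = 83.8308° = 1.463123 rad, β = (θ_goal − ψ) mod 360° = 108.1308° = 1.887238 rad.
Common terms: sin α = 0.994209, cos α = 0.107466, sin β = 0.950349, cos β = -0.311187, cos(α−β) = 0.911403, d² = 47.194340. Work in radians in the unit-radius frame; every candidate has L = ρ·(t + p + q).
LSL: p² = 2 + d² − 2cos(α−β) + 2d(sin α − sin β) = 47.974153; p = √p² = 6.926338; φ = atan2(cos β − cos α, d + sin α − sin β) = -0.060480 rad; t = (φ − α) mod 2π = 4.759582 rad, q = (β − φ) mod 2π = 1.947718 rad → L = 5.61·(4.759582 + 6.926338 + 1.947718) = 5.61·13.633638 = 76.484709 m
RSR: p² = 2 + d² − 2cos(α−β) + 2d(sin β − sin α) = 46.768914; p = √p² = 6.838780; φ = atan2(cos α − cos β, d − sin α + sin β) = 0.061256 rad; t = (α − φ) mod 2π = 1.401867 rad, q = (φ − β) mod 2π = 4.457203 rad → L = 5.61·(1.401867 + 6.838780 + 4.457203) = 5.61·12.697850 = 71.234941 m
LSR: p² = d² − 2 + 2cos(α−β) + 2d(sin α + sin β) = 73.734644; p = √p² = 8.586888; φ = atan2(−cos α − cos β, d + sin α + sin β) − atan2(−2, p) = 0.251942 rad; t = (φ − α) mod 2π = 5.072004 rad, q = (φ − β) mod 2π = 4.647889 rad → L = 5.61·(5.072004 + 8.586888 + 4.647889) = 5.61·18.306782 = 102.701045 m
RSL: p² = d² − 2 + 2cos(α−β) − 2d(sin α + sin β) = 20.299650; p = √p² = 4.505513; φ = atan2(cos α + cos β, d − sin α − sin β) − atan2(2, p) = -0.459109 rad; t = (α − φ) mod 2π = 1.922232 rad, q = (β − φ) mod 2π = 2.346347 rad → L = 5.61·(1.922232 + 4.505513 + 2.346347) = 5.61·8.774092 = 49.222654 m
RLR: c = (6 − d² + 2cos(α−β) + 2d(sin α − sin β))/8 = -4.846114, |c| > 1 → infeasible
LRL: c = (6 − d² + 2cos(α−β) − 2d(sin α − sin β))/8 = -4.996769, |c| > 1 → infeasible
Shortest: RSL with L = 49.222654 m ≈ 49.2227 m
Convert RSL to answer units (arcs ×180/π): t = 1.922232·180/π = 110.1358°, p = ρ·p = 5.61·4.505513 = 25.2759 m, q = 2.346347·180/π = 134.4358°, L = 49.2227 m.

RSL: t = 110.1358°, p = 25.2759 m, q = 134.4358°, L = 49.2227 m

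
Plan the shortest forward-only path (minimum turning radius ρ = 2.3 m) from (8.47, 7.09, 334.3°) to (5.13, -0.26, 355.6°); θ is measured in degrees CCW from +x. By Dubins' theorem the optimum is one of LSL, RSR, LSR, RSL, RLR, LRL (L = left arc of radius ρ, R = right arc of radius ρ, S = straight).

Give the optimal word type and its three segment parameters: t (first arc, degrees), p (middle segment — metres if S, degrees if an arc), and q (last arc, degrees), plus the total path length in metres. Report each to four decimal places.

Let ψ = atan2(Δy, Δx) = atan2(-7.35, -3.34) = -114.4381° be the start→goal bearing.
Normalize: d = |goal − start| / ρ = 8.073295/2.3 = 3.510128, α = (θ_start − ψ) mod 360° = 88.7381° = 1.548772 rad, β = (θ_goal − ψ) mod 360° = 110.0381° = 1.920527 rad.
Common terms: sin α = 0.999757, cos α = 0.022023, sin β = 0.939465, cos β = -0.342645, cos(α−β) = 0.931691, d² = 12.321002. Work in radians in the unit-radius frame; every candidate has L = ρ·(t + p + q).
LSL: p² = 2 + d² − 2cos(α−β) + 2d(sin α − sin β) = 12.880887; p = √p² = 3.588995; φ = atan2(cos β − cos α, d + sin α − sin β) = -0.101783 rad; t = (φ − α) mod 2π = 4.632631 rad, q = (β − φ) mod 2π = 2.022310 rad → L = 2.3·(4.632631 + 3.588995 + 2.022310) = 2.3·10.243936 = 23.561052 m
RSR: p² = 2 + d² − 2cos(α−β) + 2d(sin β − sin α) = 12.034351; p = √p² = 3.469056; φ = atan2(cos α − cos β, d − sin α + sin β) = 0.105315 rad; t = (α − φ) mod 2π = 1.443457 rad, q = (φ − β) mod 2π = 4.467973 rad → L = 2.3·(1.443457 + 3.469056 + 4.467973) = 2.3·9.380486 = 21.575119 m
LSR: p² = d² − 2 + 2cos(α−β) + 2d(sin α + sin β) = 25.798225; p = √p² = 5.079195; φ = atan2(−cos α − cos β, d + sin α + sin β) − atan2(−2, p) = 0.433887 rad; t = (φ − α) mod 2π = 5.168301 rad, q = (φ − β) mod 2π = 4.796546 rad → L = 2.3·(5.168301 + 5.079195 + 4.796546) = 2.3·15.044042 = 34.601296 m
RSL: p² = d² − 2 + 2cos(α−β) − 2d(sin α + sin β) = -1.429456 < 0 → infeasible
RLR: c = (6 − d² + 2cos(α−β) + 2d(sin α − sin β))/8 = -0.504294; p = 2π − arccos c = 4.183825 rad; φ = atan2(cos α − cos β, d − sin α + sin β) = 0.105315 rad; t = (α − φ + p/2) mod 2π = 3.535369 rad, q = (α − β − t + p) mod 2π = 0.276700 rad → L = 2.3·(3.535369 + 4.183825 + 0.276700) = 2.3·7.995895 = 18.390558 m
LRL: c = (6 − d² + 2cos(α−β) − 2d(sin α − sin β))/8 = -0.610111; p = 2π − arccos c = 4.056188 rad; φ = atan2(cos β − cos α, d + sin α − sin β) = -0.101783 rad; t = (φ − α + p/2) mod 2π = 0.377540 rad, q = (β − α − t + p) mod 2π = 4.050404 rad → L = 2.3·(0.377540 + 4.056188 + 4.050404) = 2.3·8.484132 = 19.513503 m
Shortest: RLR with L = 18.390558 m ≈ 18.3906 m
Convert RLR to answer units (arcs ×180/π): t = 3.535369·180/π = 202.5617°, p = 4.183825·180/π = 239.7155°, q = 0.276700·180/π = 15.8538°, L = 18.3906 m.

RLR: t = 202.5617°, p = 239.7155°, q = 15.8538°, L = 18.3906 m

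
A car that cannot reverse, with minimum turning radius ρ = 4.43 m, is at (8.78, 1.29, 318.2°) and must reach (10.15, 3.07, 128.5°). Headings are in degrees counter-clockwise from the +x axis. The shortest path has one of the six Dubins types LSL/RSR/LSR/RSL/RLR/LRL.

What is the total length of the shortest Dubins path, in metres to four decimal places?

Let ψ = atan2(Δy, Δx) = atan2(1.78, 1.37) = 52.4159° be the start→goal bearing.
Normalize: d = |goal − start| / ρ = 2.246175/4.43 = 0.507037, α = (θ_start − ψ) mod 360° = 265.7841° = 4.638808 rad, β = (θ_goal − ψ) mod 360° = 76.0841° = 1.327919 rad.
Common terms: sin α = -0.997294, cos α = -0.073514, sin β = 0.970650, cos β = 0.240497, cos(α−β) = -0.985703, d² = 0.257087. Work in radians in the unit-radius frame; every candidate has L = ρ·(t + p + q).
LSL: p² = 2 + d² − 2cos(α−β) + 2d(sin α − sin β) = 2.232852; p = √p² = 1.494273; φ = atan2(cos β − cos α, d + sin α − sin β) = 2.929872 rad; t = (φ − α) mod 2π = 4.574248 rad, q = (β − φ) mod 2π = 4.681233 rad → L = 4.43·(4.574248 + 1.494273 + 4.681233) = 4.43·10.749754 = 47.621411 m
RSR: p² = 2 + d² − 2cos(α−β) + 2d(sin β − sin α) = 6.224135; p = √p² = 2.494822; φ = atan2(cos α − cos β, d − sin α + sin β) = -0.126200 rad; t = (α − φ) mod 2π = 4.765008 rad, q = (φ − β) mod 2π = 4.829067 rad → L = 4.43·(4.765008 + 2.494822 + 4.829067) = 4.43·12.088897 = 53.553812 m
LSR: p² = d² − 2 + 2cos(α−β) + 2d(sin α + sin β) = -3.741339 < 0 → infeasible
RSL: p² = d² − 2 + 2cos(α−β) − 2d(sin α + sin β) = -3.687301 < 0 → infeasible
RLR: c = (6 − d² + 2cos(α−β) + 2d(sin α − sin β))/8 = 0.221983; p = 2π − arccos c = 4.936237 rad; φ = atan2(cos α − cos β, d − sin α + sin β) = -0.126200 rad; t = (α − φ + p/2) mod 2π = 0.949941 rad, q = (α − β − t + p) mod 2π = 1.014000 rad → L = 4.43·(0.949941 + 4.936237 + 1.014000) = 4.43·6.900178 = 30.567788 m
LRL: c = (6 − d² + 2cos(α−β) − 2d(sin α − sin β))/8 = 0.720893; p = 2π − arccos c = 5.517480 rad; φ = atan2(cos β − cos α, d + sin α − sin β) = 2.929872 rad; t = (φ − α + p/2) mod 2π = 1.049803 rad, q = (β − α − t + p) mod 2π = 1.156787 rad → L = 4.43·(1.049803 + 5.517480 + 1.156787) = 4.43·7.724070 = 34.217629 m
Shortest: RLR with L = 30.567788 m ≈ 30.5678 m

30.5678 m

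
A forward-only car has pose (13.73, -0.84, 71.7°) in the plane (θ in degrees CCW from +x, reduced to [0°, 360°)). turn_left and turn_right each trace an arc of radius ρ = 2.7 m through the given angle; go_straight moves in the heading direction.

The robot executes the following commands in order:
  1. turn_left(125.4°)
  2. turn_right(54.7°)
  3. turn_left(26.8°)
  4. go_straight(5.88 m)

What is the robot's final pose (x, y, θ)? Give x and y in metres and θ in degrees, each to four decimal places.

set_pose: (x, y, θ) = (13.7300, -0.8400, 71.7000°), ρ = 2.7
turn_left(125.4°): centre at ρ to the left, rotate +125.4° → (10.3726, 2.5884, 197.1000°)
turn_right(54.7°): centre at ρ to the right, rotate −54.7° → (7.9313, 3.0299, 142.4000°)
turn_left(26.8°): centre at ρ to the left, rotate +26.8° → (6.7899, 3.5429, 169.2000°)
go_straight(5.88): x += 5.88·cos θ, y += 5.88·sin θ → (1.0140, 4.6447, 169.2000°)

(1.0140, 4.6447, 169.2000°)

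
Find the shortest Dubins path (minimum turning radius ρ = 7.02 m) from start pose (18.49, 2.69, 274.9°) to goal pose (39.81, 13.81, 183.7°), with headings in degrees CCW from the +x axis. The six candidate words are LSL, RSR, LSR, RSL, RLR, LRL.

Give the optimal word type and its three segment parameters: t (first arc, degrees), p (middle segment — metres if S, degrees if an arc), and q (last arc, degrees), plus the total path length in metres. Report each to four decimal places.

Let ψ = atan2(Δy, Δx) = atan2(11.12, 21.32) = 27.5455° be the start→goal bearing.
Normalize: d = |goal − start| / ρ = 24.045723/7.02 = 3.425317, α = (θ_start − ψ) mod 360° = 247.3545° = 4.317151 rad, β = (θ_goal − ψ) mod 360° = 156.1545° = 2.725411 rad.
Common terms: sin α = -0.922905, cos α = -0.385028, sin β = 0.404271, cos β = -0.914639, cos(α−β) = -0.020942, d² = 11.732794. Work in radians in the unit-radius frame; every candidate has L = ρ·(t + p + q).
LSL: p² = 2 + d² − 2cos(α−β) + 2d(sin α − sin β) = 4.682682; p = √p² = 2.163951; φ = atan2(cos β − cos α, d + sin α − sin β) = -0.247254 rad; t = (φ − α) mod 2π = 1.718780 rad, q = (β − φ) mod 2π = 2.972665 rad → L = 7.02·(1.718780 + 2.163951 + 2.972665) = 7.02·6.855396 = 48.124877 m
RSR: p² = 2 + d² − 2cos(α−β) + 2d(sin β − sin α) = 22.866677; p = √p² = 4.781911; φ = atan2(cos α − cos β, d − sin α + sin β) = 0.110981 rad; t = (α − φ) mod 2π = 4.206170 rad, q = (φ − β) mod 2π = 3.668755 rad → L = 7.02·(4.206170 + 4.781911 + 3.668755) = 7.02·12.656837 = 88.850996 m
LSR: p² = d² − 2 + 2cos(α−β) + 2d(sin α + sin β) = 6.137939; p = √p² = 2.477487; φ = atan2(−cos α − cos β, d + sin α + sin β) − atan2(−2, p) = 1.099623 rad; t = (φ − α) mod 2π = 3.065657 rad, q = (φ − β) mod 2π = 4.657398 rad → L = 7.02·(3.065657 + 2.477487 + 4.657398) = 7.02·10.200542 = 71.607803 m
RSL: p² = d² − 2 + 2cos(α−β) − 2d(sin α + sin β) = 13.243880; p = √p² = 3.639214; φ = atan2(cos α + cos β, d − sin α − sin β) − atan2(2, p) = -0.820840 rad; t = (α − φ) mod 2π = 5.137991 rad, q = (β − φ) mod 2π = 3.546251 rad → L = 7.02·(5.137991 + 3.639214 + 3.546251) = 7.02·12.323456 = 86.510660 m
RLR: c = (6 − d² + 2cos(α−β) + 2d(sin α − sin β))/8 = -1.858335, |c| > 1 → infeasible
LRL: c = (6 − d² + 2cos(α−β) − 2d(sin α − sin β))/8 = 0.414665; p = 2π − arccos c = 5.139963 rad; φ = atan2(cos β − cos α, d + sin α − sin β) = -0.247254 rad; t = (φ − α + p/2) mod 2π = 4.288761 rad, q = (β − α − t + p) mod 2π = 5.542647 rad → L = 7.02·(4.288761 + 5.139963 + 5.542647) = 7.02·14.971372 = 105.099030 m
Shortest: LSL with L = 48.124877 m ≈ 48.1249 m
Convert LSL to answer units (arcs ×180/π): t = 1.718780·180/π = 98.4788°, p = ρ·p = 7.02·2.163951 = 15.1909 m, q = 2.972665·180/π = 170.3212°, L = 48.1249 m.

LSL: t = 98.4788°, p = 15.1909 m, q = 170.3212°, L = 48.1249 m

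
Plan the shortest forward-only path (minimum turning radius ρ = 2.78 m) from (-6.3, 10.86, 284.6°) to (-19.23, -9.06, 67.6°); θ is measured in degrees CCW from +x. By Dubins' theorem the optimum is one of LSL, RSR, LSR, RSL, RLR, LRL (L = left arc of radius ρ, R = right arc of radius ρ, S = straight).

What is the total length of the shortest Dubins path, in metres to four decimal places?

32.2094 m

Let ψ = atan2(Δy, Δx) = atan2(-19.92, -12.93) = -122.9875° be the start→goal bearing.
Normalize: d = |goal − start| / ρ = 23.748501/2.78 = 8.542626, α = (θ_start − ψ) mod 360° = 47.5875° = 0.830558 rad, β = (θ_goal − ψ) mod 360° = 190.5875° = 3.326379 rad.
Common terms: sin α = 0.738308, cos α = 0.674464, sin β = -0.183736, cos β = -0.982976, cos(α−β) = -0.798636, d² = 72.976463. Work in radians in the unit-radius frame; every candidate has L = ρ·(t + p + q).
LSL: p² = 2 + d² − 2cos(α−β) + 2d(sin α − sin β) = 92.327087; p = √p² = 9.608698; φ = atan2(cos β − cos α, d + sin α − sin β) = -0.173361 rad; t = (φ − α) mod 2π = 5.279267 rad, q = (β − φ) mod 2π = 3.499739 rad → L = 2.78·(5.279267 + 9.608698 + 3.499739) = 2.78·18.387705 = 51.117819 m
RSR: p² = 2 + d² − 2cos(α−β) + 2d(sin β − sin α) = 60.820382; p = √p² = 7.798742; φ = atan2(cos α − cos β, d − sin α + sin β) = 0.214160 rad; t = (α − φ) mod 2π = 0.616398 rad, q = (φ − β) mod 2π = 3.170967 rad → L = 2.78·(0.616398 + 7.798742 + 3.170967) = 2.78·11.586107 = 32.209377 m
LSR: p² = d² − 2 + 2cos(α−β) + 2d(sin α + sin β) = 78.854187; p = √p² = 8.879988; φ = atan2(−cos α − cos β, d + sin α + sin β) − atan2(−2, p) = 0.255429 rad; t = (φ − α) mod 2π = 5.708056 rad, q = (φ − β) mod 2π = 3.212236 rad → L = 2.78·(5.708056 + 8.879988 + 3.212236) = 2.78·17.800280 = 49.484779 m
RSL: p² = d² − 2 + 2cos(α−β) − 2d(sin α + sin β) = 59.904198; p = √p² = 7.739780; φ = atan2(cos α + cos β, d − sin α − sin β) − atan2(2, p) = -0.291476 rad; t = (α − φ) mod 2π = 1.122034 rad, q = (β − φ) mod 2π = 3.617855 rad → L = 2.78·(1.122034 + 7.739780 + 3.617855) = 2.78·12.479669 = 34.693480 m
RLR: c = (6 − d² + 2cos(α−β) + 2d(sin α − sin β))/8 = -6.602548, |c| > 1 → infeasible
LRL: c = (6 − d² + 2cos(α−β) − 2d(sin α − sin β))/8 = -10.540886, |c| > 1 → infeasible
Shortest: RSR with L = 32.209377 m ≈ 32.2094 m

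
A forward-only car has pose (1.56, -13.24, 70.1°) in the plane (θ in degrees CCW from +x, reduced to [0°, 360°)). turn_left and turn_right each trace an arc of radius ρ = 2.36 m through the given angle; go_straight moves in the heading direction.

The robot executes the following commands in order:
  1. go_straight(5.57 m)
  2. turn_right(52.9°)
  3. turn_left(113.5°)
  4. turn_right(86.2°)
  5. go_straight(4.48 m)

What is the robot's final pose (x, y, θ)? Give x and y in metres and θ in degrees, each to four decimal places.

(9.3989, 3.6043, 44.5000°)

set_pose: (x, y, θ) = (1.5600, -13.2400, 70.1000°), ρ = 2.36
go_straight(5.57): x += 5.57·cos θ, y += 5.57·sin θ → (3.4559, -8.0026, 70.1000°)
turn_right(52.9°): centre at ρ to the right, rotate −52.9° → (4.9771, -6.5514, 17.2000°)
turn_left(113.5°): centre at ρ to the left, rotate +113.5° → (6.0684, -2.7580, 130.7000°)
turn_right(86.2°): centre at ρ to the right, rotate −86.2° → (6.2035, 0.4642, 44.5000°)
go_straight(4.48): x += 4.48·cos θ, y += 4.48·sin θ → (9.3989, 3.6043, 44.5000°)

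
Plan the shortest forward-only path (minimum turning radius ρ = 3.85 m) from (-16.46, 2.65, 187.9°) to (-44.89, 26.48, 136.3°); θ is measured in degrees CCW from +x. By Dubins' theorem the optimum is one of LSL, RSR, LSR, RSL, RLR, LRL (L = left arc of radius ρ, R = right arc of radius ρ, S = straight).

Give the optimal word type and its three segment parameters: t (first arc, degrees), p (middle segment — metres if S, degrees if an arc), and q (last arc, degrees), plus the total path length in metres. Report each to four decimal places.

RSR: t = 49.9913°, p = 34.0139 m, q = 1.6087°, L = 37.4811 m

Let ψ = atan2(Δy, Δx) = atan2(23.83, -28.43) = 140.0303° be the start→goal bearing.
Normalize: d = |goal − start| / ρ = 37.096277/3.85 = 9.635397, α = (θ_start − ψ) mod 360° = 47.8697° = 0.835484 rad, β = (θ_goal − ψ) mod 360° = 356.2697° = 6.218079 rad.
Common terms: sin α = 0.741621, cos α = 0.670819, sin β = -0.065060, cos β = 0.997881, cos(α−β) = 0.621148, d² = 92.840870. Work in radians in the unit-radius frame; every candidate has L = ρ·(t + p + q).
LSL: p² = 2 + d² − 2cos(α−β) + 2d(sin α − sin β) = 109.143961; p = √p² = 10.447199; φ = atan2(cos β − cos α, d + sin α − sin β) = 0.031311 rad; t = (φ − α) mod 2π = 5.479013 rad, q = (β − φ) mod 2π = 6.186768 rad → L = 3.85·(5.479013 + 10.447199 + 6.186768) = 3.85·22.112979 = 85.134971 m
RSR: p² = 2 + d² − 2cos(α−β) + 2d(sin β − sin α) = 78.053188; p = √p² = 8.834772; φ = atan2(cos α − cos β, d − sin α + sin β) = -0.037028 rad; t = (α − φ) mod 2π = 0.872512 rad, q = (φ − β) mod 2π = 0.028077 rad → L = 3.85·(0.872512 + 8.834772 + 0.028077) = 3.85·9.735361 = 37.481142 m
LSR: p² = d² − 2 + 2cos(α−β) + 2d(sin α + sin β) = 105.121041; p = √p² = 10.252855; φ = atan2(−cos α − cos β, d + sin α + sin β) − atan2(−2, p) = 0.032217 rad; t = (φ − α) mod 2π = 5.479919 rad, q = (φ − β) mod 2π = 0.097323 rad → L = 3.85·(5.479919 + 10.252855 + 0.097323) = 3.85·15.830097 = 60.945873 m
RSL: p² = d² − 2 + 2cos(α−β) − 2d(sin α + sin β) = 79.045291; p = √p² = 8.890742; φ = atan2(cos α + cos β, d − sin α − sin β) − atan2(2, p) = -0.037117 rad; t = (α − φ) mod 2π = 0.872601 rad, q = (β − φ) mod 2π = 6.255196 rad → L = 3.85·(0.872601 + 8.890742 + 6.255196) = 3.85·16.018539 = 61.671377 m
RLR: c = (6 − d² + 2cos(α−β) + 2d(sin α − sin β))/8 = -8.756649, |c| > 1 → infeasible
LRL: c = (6 − d² + 2cos(α−β) − 2d(sin α − sin β))/8 = -12.642995, |c| > 1 → infeasible
Shortest: RSR with L = 37.481142 m ≈ 37.4811 m
Convert RSR to answer units (arcs ×180/π): t = 0.872512·180/π = 49.9913°, p = ρ·p = 3.85·8.834772 = 34.0139 m, q = 0.028077·180/π = 1.6087°, L = 37.4811 m.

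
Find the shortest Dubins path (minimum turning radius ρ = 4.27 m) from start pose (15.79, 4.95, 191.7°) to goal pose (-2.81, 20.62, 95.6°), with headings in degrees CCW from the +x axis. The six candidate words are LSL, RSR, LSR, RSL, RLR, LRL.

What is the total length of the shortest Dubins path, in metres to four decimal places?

25.1499 m

Let ψ = atan2(Δy, Δx) = atan2(15.67, -18.60) = 139.8868° be the start→goal bearing.
Normalize: d = |goal − start| / ρ = 24.320956/4.27 = 5.695774, α = (θ_start − ψ) mod 360° = 51.8132° = 0.904312 rad, β = (θ_goal − ψ) mod 360° = 315.7132° = 5.510235 rad.
Common terms: sin α = 0.786000, cos α = 0.618227, sin β = -0.698250, cos β = 0.715854, cos(α−β) = -0.106264, d² = 32.441844. Work in radians in the unit-radius frame; every candidate has L = ρ·(t + p + q).
LSL: p² = 2 + d² − 2cos(α−β) + 2d(sin α − sin β) = 51.562274; p = √p² = 7.180688; φ = atan2(cos β − cos α, d + sin α − sin β) = 0.013596 rad; t = (φ − α) mod 2π = 5.392470 rad, q = (β − φ) mod 2π = 5.496639 rad → L = 4.27·(5.392470 + 7.180688 + 5.496639) = 4.27·18.069797 = 77.158032 m
RSR: p² = 2 + d² − 2cos(α−β) + 2d(sin β − sin α) = 17.746470; p = √p² = 4.212656; φ = atan2(cos α − cos β, d − sin α + sin β) = -0.023177 rad; t = (α − φ) mod 2π = 0.927488 rad, q = (φ − β) mod 2π = 0.749773 rad → L = 4.27·(0.927488 + 4.212656 + 0.749773) = 4.27·5.889917 = 25.149947 m
LSR: p² = d² − 2 + 2cos(α−β) + 2d(sin α + sin β) = 31.228922; p = √p² = 5.588284; φ = atan2(−cos α − cos β, d + sin α + sin β) − atan2(−2, p) = 0.116984 rad; t = (φ − α) mod 2π = 5.495858 rad, q = (φ − β) mod 2π = 0.889934 rad → L = 4.27·(5.495858 + 5.588284 + 0.889934) = 4.27·11.974076 = 51.129304 m
RSL: p² = d² − 2 + 2cos(α−β) − 2d(sin α + sin β) = 29.229710; p = √p² = 5.406451; φ = atan2(cos α + cos β, d − sin α − sin β) − atan2(2, p) = -0.120770 rad; t = (α − φ) mod 2π = 1.025082 rad, q = (β − φ) mod 2π = 5.631006 rad → L = 4.27·(1.025082 + 5.406451 + 5.631006) = 4.27·12.062538 = 51.507037 m
RLR: c = (6 − d² + 2cos(α−β) + 2d(sin α − sin β))/8 = -1.218309, |c| > 1 → infeasible
LRL: c = (6 − d² + 2cos(α−β) − 2d(sin α − sin β))/8 = -5.445284, |c| > 1 → infeasible
Shortest: RSR with L = 25.149947 m ≈ 25.1499 m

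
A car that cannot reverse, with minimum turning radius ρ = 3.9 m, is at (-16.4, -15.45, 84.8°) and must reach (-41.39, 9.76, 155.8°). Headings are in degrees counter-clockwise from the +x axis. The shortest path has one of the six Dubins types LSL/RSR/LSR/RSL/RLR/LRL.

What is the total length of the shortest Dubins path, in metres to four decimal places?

35.9642 m

Let ψ = atan2(Δy, Δx) = atan2(25.21, -24.99) = 134.7489° be the start→goal bearing.
Normalize: d = |goal − start| / ρ = 35.497101/3.9 = 9.101821, α = (θ_start − ψ) mod 360° = 310.0511° = 5.411412 rad, β = (θ_goal − ψ) mod 360° = 21.0511° = 0.367411 rad.
Common terms: sin α = -0.765471, cos α = 0.643470, sin β = 0.359200, cos β = 0.933260, cos(α−β) = 0.325568, d² = 82.843143. Work in radians in the unit-radius frame; every candidate has L = ρ·(t + p + q).
LSL: p² = 2 + d² − 2cos(α−β) + 2d(sin α − sin β) = 63.718894; p = √p² = 7.982412; φ = atan2(cos β − cos α, d + sin α − sin β) = 0.036312 rad; t = (φ − α) mod 2π = 0.908084 rad, q = (β − φ) mod 2π = 0.331099 rad → L = 3.9·(0.908084 + 7.982412 + 0.331099) = 3.9·9.221595 = 35.964222 m
RSR: p² = 2 + d² − 2cos(α−β) + 2d(sin β − sin α) = 104.665119; p = √p² = 10.230597; φ = atan2(cos α − cos β, d − sin α + sin β) = -0.028330 rad; t = (α − φ) mod 2π = 5.439742 rad, q = (φ − β) mod 2π = 5.887445 rad → L = 3.9·(5.439742 + 10.230597 + 5.887445) = 3.9·21.557784 = 84.075358 m
LSR: p² = d² − 2 + 2cos(α−β) + 2d(sin α + sin β) = 74.098675; p = √p² = 8.608059; φ = atan2(−cos α − cos β, d + sin α + sin β) − atan2(−2, p) = 0.048913 rad; t = (φ − α) mod 2π = 0.920686 rad, q = (φ − β) mod 2π = 5.964687 rad → L = 3.9·(0.920686 + 8.608059 + 5.964687) = 3.9·15.493432 = 60.424384 m
RSL: p² = d² − 2 + 2cos(α−β) − 2d(sin α + sin β) = 88.889883; p = √p² = 9.428143; φ = atan2(cos α + cos β, d − sin α − sin β) − atan2(2, p) = -0.044697 rad; t = (α − φ) mod 2π = 5.456110 rad, q = (β − φ) mod 2π = 0.412108 rad → L = 3.9·(5.456110 + 9.428143 + 0.412108) = 3.9·15.296361 = 59.655808 m
RLR: c = (6 − d² + 2cos(α−β) + 2d(sin α − sin β))/8 = -12.083140, |c| > 1 → infeasible
LRL: c = (6 − d² + 2cos(α−β) − 2d(sin α − sin β))/8 = -6.964862, |c| > 1 → infeasible
Shortest: LSL with L = 35.964222 m ≈ 35.9642 m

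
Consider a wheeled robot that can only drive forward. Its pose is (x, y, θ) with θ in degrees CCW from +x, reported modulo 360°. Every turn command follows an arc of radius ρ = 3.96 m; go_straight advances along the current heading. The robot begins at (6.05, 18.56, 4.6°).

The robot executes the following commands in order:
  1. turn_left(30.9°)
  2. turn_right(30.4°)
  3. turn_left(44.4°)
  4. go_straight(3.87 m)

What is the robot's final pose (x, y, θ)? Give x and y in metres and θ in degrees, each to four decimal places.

(15.1521, 24.3191, 49.5000°)

set_pose: (x, y, θ) = (6.0500, 18.5600, 4.6000°), ρ = 3.96
turn_left(30.9°): centre at ρ to the left, rotate +30.9° → (8.0320, 19.2833, 35.5000°)
turn_right(30.4°): centre at ρ to the right, rotate −30.4° → (9.9796, 20.0038, 5.1000°)
turn_left(44.4°): centre at ρ to the left, rotate +44.4° → (12.6387, 21.3763, 49.5000°)
go_straight(3.87): x += 3.87·cos θ, y += 3.87·sin θ → (15.1521, 24.3191, 49.5000°)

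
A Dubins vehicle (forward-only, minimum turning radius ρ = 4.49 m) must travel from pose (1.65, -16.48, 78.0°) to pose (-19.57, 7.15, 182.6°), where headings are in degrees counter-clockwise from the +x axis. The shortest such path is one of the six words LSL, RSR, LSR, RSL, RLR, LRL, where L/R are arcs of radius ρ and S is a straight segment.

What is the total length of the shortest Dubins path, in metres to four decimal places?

Let ψ = atan2(Δy, Δx) = atan2(23.63, -21.22) = 131.9242° be the start→goal bearing.
Normalize: d = |goal − start| / ρ = 31.759491/4.49 = 7.073383, α = (θ_start − ψ) mod 360° = 306.0758° = 5.342031 rad, β = (θ_goal − ψ) mod 360° = 50.6758° = 0.884460 rad.
Common terms: sin α = -0.808239, cos α = 0.588855, sin β = 0.773573, cos β = 0.633708, cos(α−β) = -0.252069, d² = 50.032753. Work in radians in the unit-radius frame; every candidate has L = ρ·(t + p + q).
LSL: p² = 2 + d² − 2cos(α−β) + 2d(sin α − sin β) = 30.159376; p = √p² = 5.491755; φ = atan2(cos β − cos α, d + sin α − sin β) = 0.008167 rad; t = (φ − α) mod 2π = 0.949322 rad, q = (β − φ) mod 2π = 0.876292 rad → L = 4.49·(0.949322 + 5.491755 + 0.876292) = 4.49·7.317370 = 32.854990 m
RSR: p² = 2 + d² − 2cos(α−β) + 2d(sin β − sin α) = 74.914407; p = √p² = 8.655311; φ = atan2(cos α − cos β, d − sin α + sin β) = -0.005182 rad; t = (α − φ) mod 2π = 5.347213 rad, q = (φ − β) mod 2π = 5.393543 rad → L = 4.49·(5.347213 + 8.655311 + 5.393543) = 4.49·19.396067 = 87.088341 m
LSR: p² = d² − 2 + 2cos(α−β) + 2d(sin α + sin β) = 47.038205; p = √p² = 6.858440; φ = atan2(−cos α − cos β, d + sin α + sin β) − atan2(−2, p) = 0.111768 rad; t = (φ − α) mod 2π = 1.052922 rad, q = (φ − β) mod 2π = 5.510493 rad → L = 4.49·(1.052922 + 6.858440 + 5.510493) = 4.49·13.421856 = 60.264135 m
RSL: p² = d² − 2 + 2cos(α−β) − 2d(sin α + sin β) = 48.019023; p = √p² = 6.929576; φ = atan2(cos α + cos β, d − sin α − sin β) − atan2(2, p) = -0.110652 rad; t = (α − φ) mod 2π = 5.452682 rad, q = (β − φ) mod 2π = 0.995112 rad → L = 4.49·(5.452682 + 6.929576 + 0.995112) = 4.49·13.377370 = 60.064391 m
RLR: c = (6 − d² + 2cos(α−β) + 2d(sin α − sin β))/8 = -8.364301, |c| > 1 → infeasible
LRL: c = (6 − d² + 2cos(α−β) − 2d(sin α − sin β))/8 = -2.769922, |c| > 1 → infeasible
Shortest: LSL with L = 32.854990 m ≈ 32.8550 m

32.8550 m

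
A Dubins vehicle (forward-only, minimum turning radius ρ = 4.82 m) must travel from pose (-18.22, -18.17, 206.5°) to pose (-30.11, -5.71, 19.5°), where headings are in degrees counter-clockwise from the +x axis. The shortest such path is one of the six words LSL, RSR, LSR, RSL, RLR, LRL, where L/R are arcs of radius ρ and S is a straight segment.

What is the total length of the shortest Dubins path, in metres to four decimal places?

24.6243 m

Let ψ = atan2(Δy, Δx) = atan2(12.46, -11.89) = 133.6590° be the start→goal bearing.
Normalize: d = |goal − start| / ρ = 17.222767/4.82 = 3.573188, α = (θ_start − ψ) mod 360° = 72.8410° = 1.271315 rad, β = (θ_goal − ψ) mod 360° = 245.8410° = 4.290734 rad.
Common terms: sin α = 0.955490, cos α = 0.295025, sin β = -0.912413, cos β = -0.409271, cos(α−β) = -0.992546, d² = 12.767674. Work in radians in the unit-radius frame; every candidate has L = ρ·(t + p + q).
LSL: p² = 2 + d² − 2cos(α−β) + 2d(sin α − sin β) = 30.101501; p = √p² = 5.486483; φ = atan2(cos β − cos α, d + sin α − sin β) = -0.128724 rad; t = (φ − α) mod 2π = 4.883146 rad, q = (β − φ) mod 2π = 4.419459 rad → L = 4.82·(4.883146 + 5.486483 + 4.419459) = 4.82·14.789088 = 71.283406 m
RSR: p² = 2 + d² − 2cos(α−β) + 2d(sin β − sin α) = 3.404031; p = √p² = 1.845002; φ = atan2(cos α − cos β, d − sin α + sin β) = 0.391669 rad; t = (α − φ) mod 2π = 0.879646 rad, q = (φ − β) mod 2π = 2.384120 rad → L = 4.82·(0.879646 + 1.845002 + 2.384120) = 4.82·5.108767 = 24.624259 m
LSR: p² = d² − 2 + 2cos(α−β) + 2d(sin α + sin β) = 9.090423; p = √p² = 3.015033; φ = atan2(−cos α − cos β, d + sin α + sin β) − atan2(−2, p) = 0.617280 rad; t = (φ − α) mod 2π = 5.629150 rad, q = (φ − β) mod 2π = 2.609731 rad → L = 4.82·(5.629150 + 3.015033 + 2.609731) = 4.82·11.253913 = 54.243863 m
RSL: p² = d² − 2 + 2cos(α−β) − 2d(sin α + sin β) = 8.474740; p = √p² = 2.911141; φ = atan2(cos α + cos β, d − sin α − sin β) − atan2(2, p) = -0.634311 rad; t = (α − φ) mod 2π = 1.905625 rad, q = (β − φ) mod 2π = 4.925045 rad → L = 4.82·(1.905625 + 2.911141 + 4.925045) = 4.82·9.741811 = 46.955528 m
RLR: c = (6 − d² + 2cos(α−β) + 2d(sin α − sin β))/8 = 0.574496; p = 2π − arccos c = 5.324377 rad; φ = atan2(cos α − cos β, d − sin α + sin β) = 0.391669 rad; t = (α − φ + p/2) mod 2π = 3.541834 rad, q = (α − β − t + p) mod 2π = 5.046309 rad → L = 4.82·(3.541834 + 5.324377 + 5.046309) = 4.82·13.912520 = 67.058348 m
LRL: c = (6 − d² + 2cos(α−β) − 2d(sin α − sin β))/8 = -2.762688, |c| > 1 → infeasible
Shortest: RSR with L = 24.624259 m ≈ 24.6243 m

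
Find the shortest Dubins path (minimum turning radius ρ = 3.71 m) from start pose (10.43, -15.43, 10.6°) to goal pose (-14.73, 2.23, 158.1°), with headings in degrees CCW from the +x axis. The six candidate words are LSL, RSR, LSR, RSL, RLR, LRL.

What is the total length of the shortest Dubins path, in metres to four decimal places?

Let ψ = atan2(Δy, Δx) = atan2(17.66, -25.16) = 144.9347° be the start→goal bearing.
Normalize: d = |goal − start| / ρ = 30.739245/3.71 = 8.285511, α = (θ_start − ψ) mod 360° = 225.6653° = 3.938603 rad, β = (θ_goal − ψ) mod 360° = 13.1653° = 0.229778 rad.
Common terms: sin α = -0.715270, cos α = -0.698848, sin β = 0.227761, cos β = 0.973717, cos(α−β) = -0.843391, d² = 68.649690. Work in radians in the unit-radius frame; every candidate has L = ρ·(t + p + q).
LSL: p² = 2 + d² − 2cos(α−β) + 2d(sin α − sin β) = 56.709481; p = √p² = 7.530570; φ = atan2(cos β − cos α, d + sin α − sin β) = 0.223971 rad; t = (φ − α) mod 2π = 2.568554 rad, q = (β − φ) mod 2π = 0.005807 rad → L = 3.71·(2.568554 + 7.530570 + 0.005807) = 3.71·10.104930 = 37.489292 m
RSR: p² = 2 + d² − 2cos(α−β) + 2d(sin β − sin α) = 87.963465; p = √p² = 9.378884; φ = atan2(cos α − cos β, d − sin α + sin β) = -0.179292 rad; t = (α − φ) mod 2π = 4.117895 rad, q = (φ − β) mod 2π = 5.874115 rad → L = 3.71·(4.117895 + 9.378884 + 5.874115) = 3.71·19.370894 = 71.866017 m
LSR: p² = d² − 2 + 2cos(α−β) + 2d(sin α + sin β) = 56.884396; p = √p² = 7.542174; φ = atan2(−cos α − cos β, d + sin α + sin β) − atan2(−2, p) = 0.223976 rad; t = (φ − α) mod 2π = 2.568558 rad, q = (φ − β) mod 2π = 6.277383 rad → L = 3.71·(2.568558 + 7.542174 + 6.277383) = 3.71·16.388116 = 60.799909 m
RSL: p² = d² − 2 + 2cos(α−β) − 2d(sin α + sin β) = 73.041419; p = √p² = 8.546427; φ = atan2(cos α + cos β, d − sin α − sin β) − atan2(2, p) = -0.198558 rad; t = (α − φ) mod 2π = 4.137161 rad, q = (β − φ) mod 2π = 0.428336 rad → L = 3.71·(4.137161 + 8.546427 + 0.428336) = 3.71·13.111925 = 48.645241 m
RLR: c = (6 − d² + 2cos(α−β) + 2d(sin α − sin β))/8 = -9.995433, |c| > 1 → infeasible
LRL: c = (6 − d² + 2cos(α−β) − 2d(sin α − sin β))/8 = -6.088685, |c| > 1 → infeasible
Shortest: LSL with L = 37.489292 m ≈ 37.4893 m

37.4893 m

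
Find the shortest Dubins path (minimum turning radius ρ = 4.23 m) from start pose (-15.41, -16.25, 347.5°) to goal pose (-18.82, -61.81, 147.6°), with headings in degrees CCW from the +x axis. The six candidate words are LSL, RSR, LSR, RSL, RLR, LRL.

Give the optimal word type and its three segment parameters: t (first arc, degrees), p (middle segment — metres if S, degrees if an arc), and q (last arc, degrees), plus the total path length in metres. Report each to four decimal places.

RSR: t = 77.8449°, p = 37.8594 m, q = 122.0551°, L = 52.6175 m

Let ψ = atan2(Δy, Δx) = atan2(-45.56, -3.41) = -94.2804° be the start→goal bearing.
Normalize: d = |goal − start| / ρ = 45.687435/4.23 = 10.800812, α = (θ_start − ψ) mod 360° = 81.7804° = 1.427337 rad, β = (θ_goal − ψ) mod 360° = 241.8804° = 4.221609 rad.
Common terms: sin α = 0.989727, cos α = 0.142968, sin β = -0.881966, cos β = -0.471314, cos(α−β) = -0.940288, d² = 116.657540. Work in radians in the unit-radius frame; every candidate has L = ρ·(t + p + q).
LSL: p² = 2 + d² − 2cos(α−β) + 2d(sin α − sin β) = 160.969726; p = √p² = 12.687385; φ = atan2(cos β − cos α, d + sin α − sin β) = -0.048436 rad; t = (φ − α) mod 2π = 4.807412 rad, q = (β − φ) mod 2π = 4.270045 rad → L = 4.23·(4.807412 + 12.687385 + 4.270045) = 4.23·21.764842 = 92.065282 m
RSR: p² = 2 + d² − 2cos(α−β) + 2d(sin β − sin α) = 80.106507; p = √p² = 8.950224; φ = atan2(cos α − cos β, d − sin α + sin β) = 0.068687 rad; t = (α − φ) mod 2π = 1.358650 rad, q = (φ − β) mod 2π = 2.130263 rad → L = 4.23·(1.358650 + 8.950224 + 2.130263) = 4.23·12.439137 = 52.617550 m
LSR: p² = d² − 2 + 2cos(α−β) + 2d(sin α + sin β) = 115.104792; p = √p² = 10.728690; φ = atan2(−cos α − cos β, d + sin α + sin β) − atan2(−2, p) = 0.214391 rad; t = (φ − α) mod 2π = 5.070239 rad, q = (φ − β) mod 2π = 2.275967 rad → L = 4.23·(5.070239 + 10.728690 + 2.275967) = 4.23·18.074897 = 76.456814 m
RSL: p² = d² − 2 + 2cos(α−β) − 2d(sin α + sin β) = 110.449136; p = √p² = 10.509478; φ = atan2(cos α + cos β, d − sin α − sin β) − atan2(2, p) = -0.218753 rad; t = (α − φ) mod 2π = 1.646090 rad, q = (β − φ) mod 2π = 4.440362 rad → L = 4.23·(1.646090 + 10.509478 + 4.440362) = 4.23·16.595930 = 70.200785 m
RLR: c = (6 − d² + 2cos(α−β) + 2d(sin α − sin β))/8 = -9.013313, |c| > 1 → infeasible
LRL: c = (6 − d² + 2cos(α−β) − 2d(sin α − sin β))/8 = -19.121216, |c| > 1 → infeasible
Shortest: RSR with L = 52.617550 m ≈ 52.6175 m
Convert RSR to answer units (arcs ×180/π): t = 1.358650·180/π = 77.8449°, p = ρ·p = 4.23·8.950224 = 37.8594 m, q = 2.130263·180/π = 122.0551°, L = 52.6175 m.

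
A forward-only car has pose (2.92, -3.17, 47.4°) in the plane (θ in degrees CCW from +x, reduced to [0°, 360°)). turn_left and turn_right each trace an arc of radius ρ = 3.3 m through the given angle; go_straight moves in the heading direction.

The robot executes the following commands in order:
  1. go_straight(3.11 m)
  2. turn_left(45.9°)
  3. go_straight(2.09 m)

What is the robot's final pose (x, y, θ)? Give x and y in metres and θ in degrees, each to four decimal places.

(5.7702, 3.6294, 93.3000°)

set_pose: (x, y, θ) = (2.9200, -3.1700, 47.4000°), ρ = 3.3
go_straight(3.11): x += 3.11·cos θ, y += 3.11·sin θ → (5.0251, -0.8807, 47.4000°)
turn_left(45.9°): centre at ρ to the left, rotate +45.9° → (5.8905, 1.5429, 93.3000°)
go_straight(2.09): x += 2.09·cos θ, y += 2.09·sin θ → (5.7702, 3.6294, 93.3000°)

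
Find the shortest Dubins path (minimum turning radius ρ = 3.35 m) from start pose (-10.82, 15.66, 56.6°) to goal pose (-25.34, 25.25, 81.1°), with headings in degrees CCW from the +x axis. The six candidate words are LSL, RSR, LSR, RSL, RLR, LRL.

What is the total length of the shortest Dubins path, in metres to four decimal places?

21.4274 m

Let ψ = atan2(Δy, Δx) = atan2(9.59, -14.52) = 146.5565° be the start→goal bearing.
Normalize: d = |goal − start| / ρ = 17.401106/3.35 = 5.194360, α = (θ_start − ψ) mod 360° = 270.0435° = 4.713148 rad, β = (θ_goal − ψ) mod 360° = 294.5435° = 5.140754 rad.
Common terms: sin α = -1.000000, cos α = 0.000759, sin β = -0.909646, cos β = 0.415384, cos(α−β) = 0.909961, d² = 26.981377. Work in radians in the unit-radius frame; every candidate has L = ρ·(t + p + q).
LSL: p² = 2 + d² − 2cos(α−β) + 2d(sin α − sin β) = 26.222797; p = √p² = 5.120820; φ = atan2(cos β − cos α, d + sin α − sin β) = 0.081057 rad; t = (φ − α) mod 2π = 1.651094 rad, q = (β − φ) mod 2π = 5.059697 rad → L = 3.35·(1.651094 + 5.120820 + 5.059697) = 3.35·11.831611 = 39.635896 m
RSR: p² = 2 + d² − 2cos(α−β) + 2d(sin β − sin α) = 28.100112; p = √p² = 5.300954; φ = atan2(cos α − cos β, d − sin α + sin β) = -0.078297 rad; t = (α − φ) mod 2π = 4.791445 rad, q = (φ − β) mod 2π = 1.064134 rad → L = 3.35·(4.791445 + 5.300954 + 1.064134) = 3.35·11.156533 = 37.374387 m
LSR: p² = d² − 2 + 2cos(α−β) + 2d(sin α + sin β) = 6.962522; p = √p² = 2.638659; φ = atan2(−cos α − cos β, d + sin α + sin β) − atan2(−2, p) = 0.522557 rad; t = (φ − α) mod 2π = 2.092594 rad, q = (φ − β) mod 2π = 1.664989 rad → L = 3.35·(2.092594 + 2.638659 + 1.664989) = 3.35·6.396242 = 21.427411 m
RSL: p² = d² − 2 + 2cos(α−β) − 2d(sin α + sin β) = 46.640076; p = √p² = 6.829354; φ = atan2(cos α + cos β, d − sin α − sin β) − atan2(2, p) = -0.226376 rad; t = (α − φ) mod 2π = 4.939524 rad, q = (β − φ) mod 2π = 5.367130 rad → L = 3.35·(4.939524 + 6.829354 + 5.367130) = 3.35·17.136007 = 57.405625 m
RLR: c = (6 − d² + 2cos(α−β) + 2d(sin α − sin β))/8 = -2.512514, |c| > 1 → infeasible
LRL: c = (6 − d² + 2cos(α−β) − 2d(sin α − sin β))/8 = -2.277850, |c| > 1 → infeasible
Shortest: LSR with L = 21.427411 m ≈ 21.4274 m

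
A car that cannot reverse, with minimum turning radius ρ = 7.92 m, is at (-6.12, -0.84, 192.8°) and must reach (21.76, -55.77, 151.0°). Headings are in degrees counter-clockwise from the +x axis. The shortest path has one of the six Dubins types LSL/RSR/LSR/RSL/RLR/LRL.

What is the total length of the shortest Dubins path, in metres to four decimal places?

Let ψ = atan2(Δy, Δx) = atan2(-54.93, 27.88) = -63.0897° be the start→goal bearing.
Normalize: d = |goal − start| / ρ = 61.600319/7.92 = 7.777818, α = (θ_start − ψ) mod 360° = 255.8897° = 4.466118 rad, β = (θ_goal − ψ) mod 360° = 214.0897° = 3.736570 rad.
Common terms: sin α = -0.969828, cos α = -0.243789, sin β = -0.560490, cos β = -0.828161, cos(α−β) = 0.745476, d² = 60.494454. Work in radians in the unit-radius frame; every candidate has L = ρ·(t + p + q).
LSL: p² = 2 + d² − 2cos(α−β) + 2d(sin α − sin β) = 54.635987; p = √p² = 7.391616; φ = atan2(cos β − cos α, d + sin α − sin β) = -0.079141 rad; t = (φ − α) mod 2π = 1.737926 rad, q = (β − φ) mod 2π = 3.815711 rad → L = 7.92·(1.737926 + 7.391616 + 3.815711) = 7.92·12.945254 = 102.526409 m
RSR: p² = 2 + d² − 2cos(α−β) + 2d(sin β − sin α) = 67.371016; p = √p² = 8.207985; φ = atan2(cos α − cos β, d − sin α + sin β) = 0.071256 rad; t = (α − φ) mod 2π = 4.394862 rad, q = (φ − β) mod 2π = 2.617871 rad → L = 7.92·(4.394862 + 8.207985 + 2.617871) = 7.92·15.220718 = 120.548085 m
LSR: p² = d² − 2 + 2cos(α−β) + 2d(sin α + sin β) = 36.180331; p = √p² = 6.015009; φ = atan2(−cos α − cos β, d + sin α + sin β) − atan2(−2, p) = 0.490928 rad; t = (φ − α) mod 2π = 2.307995 rad, q = (φ − β) mod 2π = 3.037543 rad → L = 7.92·(2.307995 + 6.015009 + 3.037543) = 7.92·11.360547 = 89.975535 m
RSL: p² = d² − 2 + 2cos(α−β) − 2d(sin α + sin β) = 83.790480; p = √p² = 9.153714; φ = atan2(cos α + cos β, d − sin α − sin β) − atan2(2, p) = -0.329768 rad; t = (α − φ) mod 2π = 4.795885 rad, q = (β − φ) mod 2π = 4.066338 rad → L = 7.92·(4.795885 + 9.153714 + 4.066338) = 7.92·18.015937 = 142.686224 m
RLR: c = (6 − d² + 2cos(α−β) + 2d(sin α − sin β))/8 = -7.421377, |c| > 1 → infeasible
LRL: c = (6 − d² + 2cos(α−β) − 2d(sin α − sin β))/8 = -5.829498, |c| > 1 → infeasible
Shortest: LSR with L = 89.975535 m ≈ 89.9755 m

89.9755 m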